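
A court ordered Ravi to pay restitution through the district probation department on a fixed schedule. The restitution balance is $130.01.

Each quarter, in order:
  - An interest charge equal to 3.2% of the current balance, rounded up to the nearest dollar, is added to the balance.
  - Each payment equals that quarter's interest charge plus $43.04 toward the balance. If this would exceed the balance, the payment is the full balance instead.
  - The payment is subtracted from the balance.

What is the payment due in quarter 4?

$1.89

Quarter 1: $130.01 +$5.00 interest = $135.01; pay $48.04 → $86.97
Quarter 2: $86.97 +$3.00 interest = $89.97; pay $46.04 → $43.93
Quarter 3: $43.93 +$2.00 interest = $45.93; pay $45.04 → $0.89
Quarter 4: $0.89 +$1.00 interest = $1.89; pay $1.89 → $0.00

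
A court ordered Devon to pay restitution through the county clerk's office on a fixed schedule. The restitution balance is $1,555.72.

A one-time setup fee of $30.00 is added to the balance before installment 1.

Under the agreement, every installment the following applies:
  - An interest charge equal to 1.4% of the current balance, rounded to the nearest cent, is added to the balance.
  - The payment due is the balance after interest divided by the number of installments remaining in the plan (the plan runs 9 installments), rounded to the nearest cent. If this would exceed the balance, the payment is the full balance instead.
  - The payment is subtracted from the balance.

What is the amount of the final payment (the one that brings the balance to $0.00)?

$199.68

Installment 1: $1,585.72 +$22.20 interest = $1,607.92; pay $178.66 → $1,429.26
Installment 2: $1,429.26 +$20.01 interest = $1,449.27; pay $181.16 → $1,268.11
Installment 3: $1,268.11 +$17.75 interest = $1,285.86; pay $183.69 → $1,102.17
Installment 4: $1,102.17 +$15.43 interest = $1,117.60; pay $186.27 → $931.33
Installment 5: $931.33 +$13.04 interest = $944.37; pay $188.87 → $755.50
Installment 6: $755.50 +$10.58 interest = $766.08; pay $191.52 → $574.56
Installment 7: $574.56 +$8.04 interest = $582.60; pay $194.20 → $388.40
Installment 8: $388.40 +$5.44 interest = $393.84; pay $196.92 → $196.92
Installment 9: $196.92 +$2.76 interest = $199.68; pay $199.68 → $0.00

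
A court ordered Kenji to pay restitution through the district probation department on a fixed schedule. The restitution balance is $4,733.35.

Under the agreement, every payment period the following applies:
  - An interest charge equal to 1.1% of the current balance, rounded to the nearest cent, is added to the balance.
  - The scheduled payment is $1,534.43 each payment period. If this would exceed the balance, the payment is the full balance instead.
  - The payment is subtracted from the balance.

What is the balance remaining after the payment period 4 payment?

$0.00

# | Opening | Interest | Payment | End bal
1 | $4,733.35 | $52.07 | $1,534.43 | $3,250.99
2 | $3,250.99 | $35.76 | $1,534.43 | $1,752.32
3 | $1,752.32 | $19.28 | $1,534.43 | $237.17
4 | $237.17 | $2.61 | $239.78 | $0.00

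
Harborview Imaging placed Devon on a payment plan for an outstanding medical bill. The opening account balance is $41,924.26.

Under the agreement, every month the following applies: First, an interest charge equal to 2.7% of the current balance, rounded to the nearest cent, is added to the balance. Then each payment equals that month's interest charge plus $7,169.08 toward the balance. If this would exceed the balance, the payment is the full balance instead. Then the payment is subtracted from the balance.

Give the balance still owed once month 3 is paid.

$20,417.02

Month 1: opening $41,924.26; interest $1,131.96 → $43,056.22; payment $8,301.04; balance $34,755.18
Month 2: opening $34,755.18; interest $938.39 → $35,693.57; payment $8,107.47; balance $27,586.10
Month 3: opening $27,586.10; interest $744.82 → $28,330.92; payment $7,913.90; balance $20,417.02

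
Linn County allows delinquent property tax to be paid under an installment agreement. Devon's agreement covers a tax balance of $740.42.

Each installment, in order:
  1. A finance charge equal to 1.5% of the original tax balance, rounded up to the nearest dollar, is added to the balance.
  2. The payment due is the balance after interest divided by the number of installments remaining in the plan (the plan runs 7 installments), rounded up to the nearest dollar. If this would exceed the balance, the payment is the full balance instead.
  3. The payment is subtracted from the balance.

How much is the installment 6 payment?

$125.00

Installment 1: opening $740.42; interest $12.00 → $752.42; payment $108.00; balance $644.42
Installment 2: opening $644.42; interest $12.00 → $656.42; payment $110.00; balance $546.42
Installment 3: opening $546.42; interest $12.00 → $558.42; payment $112.00; balance $446.42
Installment 4: opening $446.42; interest $12.00 → $458.42; payment $115.00; balance $343.42
Installment 5: opening $343.42; interest $12.00 → $355.42; payment $119.00; balance $236.42
Installment 6: opening $236.42; interest $12.00 → $248.42; payment $125.00; balance $123.42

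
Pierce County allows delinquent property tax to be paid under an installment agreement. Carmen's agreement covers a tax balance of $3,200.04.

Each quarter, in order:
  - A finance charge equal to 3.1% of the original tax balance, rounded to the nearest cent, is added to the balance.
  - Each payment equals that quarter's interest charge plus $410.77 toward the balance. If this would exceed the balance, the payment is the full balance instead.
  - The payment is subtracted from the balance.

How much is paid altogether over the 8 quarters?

$3,993.64

Quarter 1: $3,200.04 +$99.20 interest = $3,299.24; pay $509.97 → $2,789.27
Quarter 2: $2,789.27 +$99.20 interest = $2,888.47; pay $509.97 → $2,378.50
Quarter 3: $2,378.50 +$99.20 interest = $2,477.70; pay $509.97 → $1,967.73
Quarter 4: $1,967.73 +$99.20 interest = $2,066.93; pay $509.97 → $1,556.96
Quarter 5: $1,556.96 +$99.20 interest = $1,656.16; pay $509.97 → $1,146.19
Quarter 6: $1,146.19 +$99.20 interest = $1,245.39; pay $509.97 → $735.42
Quarter 7: $735.42 +$99.20 interest = $834.62; pay $509.97 → $324.65
Quarter 8: $324.65 +$99.20 interest = $423.85; pay $423.85 → $0.00
Total paid: $3,993.64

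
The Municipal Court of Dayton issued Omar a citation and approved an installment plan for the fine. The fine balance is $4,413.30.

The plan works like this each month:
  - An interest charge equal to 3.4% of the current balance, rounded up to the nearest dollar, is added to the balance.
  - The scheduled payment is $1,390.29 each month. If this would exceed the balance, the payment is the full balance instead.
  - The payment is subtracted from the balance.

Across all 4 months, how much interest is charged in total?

$344.00

Month 1: $4,413.30 +$151.00 interest = $4,564.30; pay $1,390.29 → $3,174.01
Month 2: $3,174.01 +$108.00 interest = $3,282.01; pay $1,390.29 → $1,891.72
Month 3: $1,891.72 +$65.00 interest = $1,956.72; pay $1,390.29 → $566.43
Month 4: $566.43 +$20.00 interest = $586.43; pay $586.43 → $0.00
Total interest: $151.00 + $108.00 + $65.00 + $20.00 = $344.00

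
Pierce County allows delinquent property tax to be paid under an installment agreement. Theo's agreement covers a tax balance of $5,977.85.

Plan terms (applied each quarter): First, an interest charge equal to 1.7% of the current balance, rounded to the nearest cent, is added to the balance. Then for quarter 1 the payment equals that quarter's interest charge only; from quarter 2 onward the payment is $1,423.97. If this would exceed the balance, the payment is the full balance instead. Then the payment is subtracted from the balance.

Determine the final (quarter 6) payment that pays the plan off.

$561.42

Quarter 1: $5,977.85 +$101.62 interest = $6,079.47; pay $101.62 → $5,977.85
Quarter 2: $5,977.85 +$101.62 interest = $6,079.47; pay $1,423.97 → $4,655.50
Quarter 3: $4,655.50 +$79.14 interest = $4,734.64; pay $1,423.97 → $3,310.67
Quarter 4: $3,310.67 +$56.28 interest = $3,366.95; pay $1,423.97 → $1,942.98
Quarter 5: $1,942.98 +$33.03 interest = $1,976.01; pay $1,423.97 → $552.04
Quarter 6: $552.04 +$9.38 interest = $561.42; pay $561.42 → $0.00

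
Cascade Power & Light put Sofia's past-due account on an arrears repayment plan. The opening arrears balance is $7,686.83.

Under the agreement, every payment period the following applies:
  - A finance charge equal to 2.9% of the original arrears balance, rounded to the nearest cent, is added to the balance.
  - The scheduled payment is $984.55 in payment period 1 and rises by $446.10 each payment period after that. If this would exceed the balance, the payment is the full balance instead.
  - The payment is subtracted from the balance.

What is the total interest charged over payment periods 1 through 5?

$1,114.60

Payment period 1: opening $7,686.83; interest $222.92 → $7,909.75; payment $984.55; balance $6,925.20
Payment period 2: opening $6,925.20; interest $222.92 → $7,148.12; payment $1,430.65; balance $5,717.47
Payment period 3: opening $5,717.47; interest $222.92 → $5,940.39; payment $1,876.75; balance $4,063.64
Payment period 4: opening $4,063.64; interest $222.92 → $4,286.56; payment $2,322.85; balance $1,963.71
Payment period 5: opening $1,963.71; interest $222.92 → $2,186.63; payment $2,186.63; balance $0.00
Total interest: $222.92 + $222.92 + $222.92 + $222.92 + $222.92 = $1,114.60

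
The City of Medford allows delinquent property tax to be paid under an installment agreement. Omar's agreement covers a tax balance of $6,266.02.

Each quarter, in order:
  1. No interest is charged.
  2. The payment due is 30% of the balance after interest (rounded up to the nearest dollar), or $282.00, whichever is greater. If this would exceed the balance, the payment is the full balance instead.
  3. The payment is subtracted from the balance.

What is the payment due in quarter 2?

Quarter 1: opening $6,266.02; payment $1,880.00; balance $4,386.02
Quarter 2: opening $4,386.02; payment $1,316.00; balance $3,070.02

$1,316.00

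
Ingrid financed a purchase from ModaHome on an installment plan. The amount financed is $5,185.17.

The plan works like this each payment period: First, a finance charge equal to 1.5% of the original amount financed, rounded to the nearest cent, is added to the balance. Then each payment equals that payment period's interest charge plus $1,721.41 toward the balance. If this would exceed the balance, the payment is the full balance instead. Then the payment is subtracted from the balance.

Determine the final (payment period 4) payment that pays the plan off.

# | Opening | Interest | Payment | End bal
1 | $5,185.17 | $77.78 | $1,799.19 | $3,463.76
2 | $3,463.76 | $77.78 | $1,799.19 | $1,742.35
3 | $1,742.35 | $77.78 | $1,799.19 | $20.94
4 | $20.94 | $77.78 | $98.72 | $0.00

$98.72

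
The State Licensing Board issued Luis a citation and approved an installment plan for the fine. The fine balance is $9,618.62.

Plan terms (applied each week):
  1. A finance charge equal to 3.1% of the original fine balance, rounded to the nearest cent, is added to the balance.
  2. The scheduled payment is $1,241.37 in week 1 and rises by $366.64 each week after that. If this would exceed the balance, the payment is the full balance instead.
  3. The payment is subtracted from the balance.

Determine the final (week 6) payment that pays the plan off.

# | Opening | Interest | Payment | End bal
1 | $9,618.62 | $298.18 | $1,241.37 | $8,675.43
2 | $8,675.43 | $298.18 | $1,608.01 | $7,365.60
3 | $7,365.60 | $298.18 | $1,974.65 | $5,689.13
4 | $5,689.13 | $298.18 | $2,341.29 | $3,646.02
5 | $3,646.02 | $298.18 | $2,707.93 | $1,236.27
6 | $1,236.27 | $298.18 | $1,534.45 | $0.00

$1,534.45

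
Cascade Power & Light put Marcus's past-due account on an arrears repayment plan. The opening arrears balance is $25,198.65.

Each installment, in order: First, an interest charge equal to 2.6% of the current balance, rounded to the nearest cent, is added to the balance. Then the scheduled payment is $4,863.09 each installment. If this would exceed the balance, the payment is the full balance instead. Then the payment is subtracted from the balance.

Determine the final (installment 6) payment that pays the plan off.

$3,115.09

Installment 1: opening $25,198.65; interest $655.16 → $25,853.81; payment $4,863.09; balance $20,990.72
Installment 2: opening $20,990.72; interest $545.76 → $21,536.48; payment $4,863.09; balance $16,673.39
Installment 3: opening $16,673.39; interest $433.51 → $17,106.90; payment $4,863.09; balance $12,243.81
Installment 4: opening $12,243.81; interest $318.34 → $12,562.15; payment $4,863.09; balance $7,699.06
Installment 5: opening $7,699.06; interest $200.18 → $7,899.24; payment $4,863.09; balance $3,036.15
Installment 6: opening $3,036.15; interest $78.94 → $3,115.09; payment $3,115.09; balance $0.00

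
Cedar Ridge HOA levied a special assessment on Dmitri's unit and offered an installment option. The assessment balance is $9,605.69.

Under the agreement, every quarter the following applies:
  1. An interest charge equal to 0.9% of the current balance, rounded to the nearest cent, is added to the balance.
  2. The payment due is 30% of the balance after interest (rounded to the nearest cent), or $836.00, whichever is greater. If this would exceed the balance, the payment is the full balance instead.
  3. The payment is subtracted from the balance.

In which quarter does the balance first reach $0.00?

Quarter 1: opening $9,605.69; interest $86.45 → $9,692.14; payment $2,907.64; balance $6,784.50
Quarter 2: opening $6,784.50; interest $61.06 → $6,845.56; payment $2,053.67; balance $4,791.89
Quarter 3: opening $4,791.89; interest $43.13 → $4,835.02; payment $1,450.51; balance $3,384.51
Quarter 4: opening $3,384.51; interest $30.46 → $3,414.97; payment $1,024.49; balance $2,390.48
Quarter 5: opening $2,390.48; interest $21.51 → $2,411.99; payment $836.00; balance $1,575.99
Quarter 6: opening $1,575.99; interest $14.18 → $1,590.17; payment $836.00; balance $754.17
Quarter 7: opening $754.17; interest $6.79 → $760.96; payment $760.96; balance $0.00
Balance reaches $0.00 in quarter 7.

7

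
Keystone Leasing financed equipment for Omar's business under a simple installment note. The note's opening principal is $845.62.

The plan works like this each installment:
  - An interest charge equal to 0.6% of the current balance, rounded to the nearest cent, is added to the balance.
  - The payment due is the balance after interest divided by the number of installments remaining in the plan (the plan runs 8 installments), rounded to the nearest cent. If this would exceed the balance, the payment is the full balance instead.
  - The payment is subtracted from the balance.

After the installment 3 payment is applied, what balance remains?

$538.08

Installment 1: $845.62 +$5.07 interest = $850.69; pay $106.34 → $744.35
Installment 2: $744.35 +$4.47 interest = $748.82; pay $106.97 → $641.85
Installment 3: $641.85 +$3.85 interest = $645.70; pay $107.62 → $538.08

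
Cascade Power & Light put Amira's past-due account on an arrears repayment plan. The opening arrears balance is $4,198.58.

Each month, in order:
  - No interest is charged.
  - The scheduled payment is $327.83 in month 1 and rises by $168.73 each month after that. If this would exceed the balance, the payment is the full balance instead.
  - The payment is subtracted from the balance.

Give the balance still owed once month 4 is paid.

$1,874.88

Month 1: $4,198.58 − $327.83 → $3,870.75
Month 2: $3,870.75 − $496.56 → $3,374.19
Month 3: $3,374.19 − $665.29 → $2,708.90
Month 4: $2,708.90 − $834.02 → $1,874.88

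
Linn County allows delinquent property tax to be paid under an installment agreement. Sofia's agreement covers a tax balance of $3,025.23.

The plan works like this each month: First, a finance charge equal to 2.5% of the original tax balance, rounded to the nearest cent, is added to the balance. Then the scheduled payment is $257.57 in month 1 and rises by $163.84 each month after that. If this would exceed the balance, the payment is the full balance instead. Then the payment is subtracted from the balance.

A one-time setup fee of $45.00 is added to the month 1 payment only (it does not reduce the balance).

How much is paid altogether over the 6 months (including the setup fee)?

$3,524.01

Month 1: opening $3,025.23; interest $75.63 → $3,100.86; payment $257.57 (+ $45.00 fee); balance $2,843.29
Month 2: opening $2,843.29; interest $75.63 → $2,918.92; payment $421.41; balance $2,497.51
Month 3: opening $2,497.51; interest $75.63 → $2,573.14; payment $585.25; balance $1,987.89
Month 4: opening $1,987.89; interest $75.63 → $2,063.52; payment $749.09; balance $1,314.43
Month 5: opening $1,314.43; interest $75.63 → $1,390.06; payment $912.93; balance $477.13
Month 6: opening $477.13; interest $75.63 → $552.76; payment $552.76; balance $0.00
Total paid: $3,524.01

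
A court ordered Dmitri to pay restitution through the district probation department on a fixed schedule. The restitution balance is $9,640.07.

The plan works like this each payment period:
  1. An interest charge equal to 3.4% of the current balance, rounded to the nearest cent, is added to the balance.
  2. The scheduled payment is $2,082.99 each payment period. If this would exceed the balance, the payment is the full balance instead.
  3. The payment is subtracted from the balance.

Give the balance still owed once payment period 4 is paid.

Payment period 1: opening $9,640.07; interest $327.76 → $9,967.83; payment $2,082.99; balance $7,884.84
Payment period 2: opening $7,884.84; interest $268.08 → $8,152.92; payment $2,082.99; balance $6,069.93
Payment period 3: opening $6,069.93; interest $206.38 → $6,276.31; payment $2,082.99; balance $4,193.32
Payment period 4: opening $4,193.32; interest $142.57 → $4,335.89; payment $2,082.99; balance $2,252.90

$2,252.90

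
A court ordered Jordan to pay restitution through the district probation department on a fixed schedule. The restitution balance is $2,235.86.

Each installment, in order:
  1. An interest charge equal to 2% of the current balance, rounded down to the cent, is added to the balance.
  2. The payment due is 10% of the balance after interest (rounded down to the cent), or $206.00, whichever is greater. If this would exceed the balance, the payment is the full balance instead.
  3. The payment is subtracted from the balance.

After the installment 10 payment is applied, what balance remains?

$439.52

# | Opening | Interest | Payment | End bal
1 | $2,235.86 | $44.71 | $228.05 | $2,052.52
2 | $2,052.52 | $41.05 | $209.35 | $1,884.22
3 | $1,884.22 | $37.68 | $206.00 | $1,715.90
4 | $1,715.90 | $34.31 | $206.00 | $1,544.21
5 | $1,544.21 | $30.88 | $206.00 | $1,369.09
6 | $1,369.09 | $27.38 | $206.00 | $1,190.47
7 | $1,190.47 | $23.80 | $206.00 | $1,008.27
8 | $1,008.27 | $20.16 | $206.00 | $822.43
9 | $822.43 | $16.44 | $206.00 | $632.87
10 | $632.87 | $12.65 | $206.00 | $439.52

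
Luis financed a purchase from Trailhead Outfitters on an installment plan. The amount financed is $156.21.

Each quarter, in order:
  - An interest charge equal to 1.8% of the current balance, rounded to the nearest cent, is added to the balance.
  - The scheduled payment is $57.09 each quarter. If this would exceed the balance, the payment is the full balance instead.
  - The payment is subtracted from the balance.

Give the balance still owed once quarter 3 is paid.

Quarter 1: opening $156.21; interest $2.81 → $159.02; payment $57.09; balance $101.93
Quarter 2: opening $101.93; interest $1.83 → $103.76; payment $57.09; balance $46.67
Quarter 3: opening $46.67; interest $0.84 → $47.51; payment $47.51; balance $0.00

$0.00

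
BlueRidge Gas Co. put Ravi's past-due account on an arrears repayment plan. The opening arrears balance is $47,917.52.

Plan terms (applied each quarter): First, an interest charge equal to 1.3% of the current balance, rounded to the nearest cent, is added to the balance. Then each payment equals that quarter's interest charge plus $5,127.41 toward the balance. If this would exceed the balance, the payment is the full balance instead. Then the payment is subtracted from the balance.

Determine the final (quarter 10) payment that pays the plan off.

Quarter 1: opening $47,917.52; interest $622.93 → $48,540.45; payment $5,750.34; balance $42,790.11
Quarter 2: opening $42,790.11; interest $556.27 → $43,346.38; payment $5,683.68; balance $37,662.70
Quarter 3: opening $37,662.70; interest $489.62 → $38,152.32; payment $5,617.03; balance $32,535.29
Quarter 4: opening $32,535.29; interest $422.96 → $32,958.25; payment $5,550.37; balance $27,407.88
Quarter 5: opening $27,407.88; interest $356.30 → $27,764.18; payment $5,483.71; balance $22,280.47
Quarter 6: opening $22,280.47; interest $289.65 → $22,570.12; payment $5,417.06; balance $17,153.06
Quarter 7: opening $17,153.06; interest $222.99 → $17,376.05; payment $5,350.40; balance $12,025.65
Quarter 8: opening $12,025.65; interest $156.33 → $12,181.98; payment $5,283.74; balance $6,898.24
Quarter 9: opening $6,898.24; interest $89.68 → $6,987.92; payment $5,217.09; balance $1,770.83
Quarter 10: opening $1,770.83; interest $23.02 → $1,793.85; payment $1,793.85; balance $0.00

$1,793.85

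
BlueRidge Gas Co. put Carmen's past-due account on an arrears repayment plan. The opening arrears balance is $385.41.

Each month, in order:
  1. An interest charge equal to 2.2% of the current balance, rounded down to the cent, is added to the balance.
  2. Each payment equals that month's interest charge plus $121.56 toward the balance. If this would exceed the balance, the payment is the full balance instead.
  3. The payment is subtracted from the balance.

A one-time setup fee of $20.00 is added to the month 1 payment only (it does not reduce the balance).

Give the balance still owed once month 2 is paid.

Month 1: opening $385.41; interest $8.47 → $393.88; payment $130.03 (+ $20.00 fee); balance $263.85
Month 2: opening $263.85; interest $5.80 → $269.65; payment $127.36; balance $142.29

$142.29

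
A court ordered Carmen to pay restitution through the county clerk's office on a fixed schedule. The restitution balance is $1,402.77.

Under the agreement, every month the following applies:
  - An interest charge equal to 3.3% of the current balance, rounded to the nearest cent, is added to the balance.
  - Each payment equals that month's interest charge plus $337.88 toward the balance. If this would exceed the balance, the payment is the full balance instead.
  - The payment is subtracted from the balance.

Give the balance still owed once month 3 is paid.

Month 1: $1,402.77 +$46.29 interest = $1,449.06; pay $384.17 → $1,064.89
Month 2: $1,064.89 +$35.14 interest = $1,100.03; pay $373.02 → $727.01
Month 3: $727.01 +$23.99 interest = $751.00; pay $361.87 → $389.13

$389.13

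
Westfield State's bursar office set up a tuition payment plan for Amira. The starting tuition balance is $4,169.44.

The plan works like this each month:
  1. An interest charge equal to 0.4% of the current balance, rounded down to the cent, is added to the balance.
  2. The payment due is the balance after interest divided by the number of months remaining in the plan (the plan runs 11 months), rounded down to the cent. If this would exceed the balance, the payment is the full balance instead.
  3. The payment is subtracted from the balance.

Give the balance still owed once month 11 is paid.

Month 1: $4,169.44 +$16.67 interest = $4,186.11; pay $380.55 → $3,805.56
Month 2: $3,805.56 +$15.22 interest = $3,820.78; pay $382.07 → $3,438.71
Month 3: $3,438.71 +$13.75 interest = $3,452.46; pay $383.60 → $3,068.86
Month 4: $3,068.86 +$12.27 interest = $3,081.13; pay $385.14 → $2,695.99
Month 5: $2,695.99 +$10.78 interest = $2,706.77; pay $386.68 → $2,320.09
Month 6: $2,320.09 +$9.28 interest = $2,329.37; pay $388.22 → $1,941.15
Month 7: $1,941.15 +$7.76 interest = $1,948.91; pay $389.78 → $1,559.13
Month 8: $1,559.13 +$6.23 interest = $1,565.36; pay $391.34 → $1,174.02
Month 9: $1,174.02 +$4.69 interest = $1,178.71; pay $392.90 → $785.81
Month 10: $785.81 +$3.14 interest = $788.95; pay $394.47 → $394.48
Month 11: $394.48 +$1.57 interest = $396.05; pay $396.05 → $0.00

$0.00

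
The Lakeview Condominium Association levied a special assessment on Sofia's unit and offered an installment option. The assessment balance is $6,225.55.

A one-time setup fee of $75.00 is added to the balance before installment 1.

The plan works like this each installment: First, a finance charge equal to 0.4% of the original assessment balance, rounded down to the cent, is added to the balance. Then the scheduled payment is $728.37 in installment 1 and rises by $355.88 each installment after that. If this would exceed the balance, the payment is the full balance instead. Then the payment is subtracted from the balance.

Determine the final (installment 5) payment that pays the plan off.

Installment 1: $6,300.55 +$24.90 interest = $6,325.45; pay $728.37 → $5,597.08
Installment 2: $5,597.08 +$24.90 interest = $5,621.98; pay $1,084.25 → $4,537.73
Installment 3: $4,537.73 +$24.90 interest = $4,562.63; pay $1,440.13 → $3,122.50
Installment 4: $3,122.50 +$24.90 interest = $3,147.40; pay $1,796.01 → $1,351.39
Installment 5: $1,351.39 +$24.90 interest = $1,376.29; pay $1,376.29 → $0.00

$1,376.29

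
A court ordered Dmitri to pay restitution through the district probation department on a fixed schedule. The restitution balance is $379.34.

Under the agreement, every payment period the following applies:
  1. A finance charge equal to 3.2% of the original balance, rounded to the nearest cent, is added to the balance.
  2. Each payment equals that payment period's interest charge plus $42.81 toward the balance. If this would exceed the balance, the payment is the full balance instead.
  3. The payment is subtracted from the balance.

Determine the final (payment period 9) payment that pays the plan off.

$49.00

# | Opening | Interest | Payment | End bal
1 | $379.34 | $12.14 | $54.95 | $336.53
2 | $336.53 | $12.14 | $54.95 | $293.72
3 | $293.72 | $12.14 | $54.95 | $250.91
4 | $250.91 | $12.14 | $54.95 | $208.10
5 | $208.10 | $12.14 | $54.95 | $165.29
6 | $165.29 | $12.14 | $54.95 | $122.48
7 | $122.48 | $12.14 | $54.95 | $79.67
8 | $79.67 | $12.14 | $54.95 | $36.86
9 | $36.86 | $12.14 | $49.00 | $0.00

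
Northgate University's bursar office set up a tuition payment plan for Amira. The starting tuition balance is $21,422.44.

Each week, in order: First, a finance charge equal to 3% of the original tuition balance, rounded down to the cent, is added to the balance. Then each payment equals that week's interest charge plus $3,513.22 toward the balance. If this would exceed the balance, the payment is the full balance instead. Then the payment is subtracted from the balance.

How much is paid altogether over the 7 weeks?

Week 1: opening $21,422.44; interest $642.67 → $22,065.11; payment $4,155.89; balance $17,909.22
Week 2: opening $17,909.22; interest $642.67 → $18,551.89; payment $4,155.89; balance $14,396.00
Week 3: opening $14,396.00; interest $642.67 → $15,038.67; payment $4,155.89; balance $10,882.78
Week 4: opening $10,882.78; interest $642.67 → $11,525.45; payment $4,155.89; balance $7,369.56
Week 5: opening $7,369.56; interest $642.67 → $8,012.23; payment $4,155.89; balance $3,856.34
Week 6: opening $3,856.34; interest $642.67 → $4,499.01; payment $4,155.89; balance $343.12
Week 7: opening $343.12; interest $642.67 → $985.79; payment $985.79; balance $0.00
Total paid: $25,921.13

$25,921.13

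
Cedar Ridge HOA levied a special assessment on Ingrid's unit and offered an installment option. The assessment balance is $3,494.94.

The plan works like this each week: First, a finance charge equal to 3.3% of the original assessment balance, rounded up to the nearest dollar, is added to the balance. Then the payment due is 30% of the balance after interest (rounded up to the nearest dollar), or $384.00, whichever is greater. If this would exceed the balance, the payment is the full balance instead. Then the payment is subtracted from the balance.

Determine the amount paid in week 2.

$793.00

# | Opening | Interest | Payment | End bal
1 | $3,494.94 | $116.00 | $1,084.00 | $2,526.94
2 | $2,526.94 | $116.00 | $793.00 | $1,849.94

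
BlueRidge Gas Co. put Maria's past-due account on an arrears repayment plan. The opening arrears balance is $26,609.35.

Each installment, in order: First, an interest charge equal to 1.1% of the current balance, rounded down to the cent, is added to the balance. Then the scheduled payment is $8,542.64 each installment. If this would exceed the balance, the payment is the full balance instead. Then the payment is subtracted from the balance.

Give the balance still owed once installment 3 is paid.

Installment 1: opening $26,609.35; interest $292.70 → $26,902.05; payment $8,542.64; balance $18,359.41
Installment 2: opening $18,359.41; interest $201.95 → $18,561.36; payment $8,542.64; balance $10,018.72
Installment 3: opening $10,018.72; interest $110.20 → $10,128.92; payment $8,542.64; balance $1,586.28

$1,586.28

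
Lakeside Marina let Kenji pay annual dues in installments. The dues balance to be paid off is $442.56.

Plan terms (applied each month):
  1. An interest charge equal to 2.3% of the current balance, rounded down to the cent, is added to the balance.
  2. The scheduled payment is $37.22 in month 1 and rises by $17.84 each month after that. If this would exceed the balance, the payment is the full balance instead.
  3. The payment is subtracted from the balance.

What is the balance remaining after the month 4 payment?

$221.89

Month 1: $442.56 +$10.17 interest = $452.73; pay $37.22 → $415.51
Month 2: $415.51 +$9.55 interest = $425.06; pay $55.06 → $370.00
Month 3: $370.00 +$8.51 interest = $378.51; pay $72.90 → $305.61
Month 4: $305.61 +$7.02 interest = $312.63; pay $90.74 → $221.89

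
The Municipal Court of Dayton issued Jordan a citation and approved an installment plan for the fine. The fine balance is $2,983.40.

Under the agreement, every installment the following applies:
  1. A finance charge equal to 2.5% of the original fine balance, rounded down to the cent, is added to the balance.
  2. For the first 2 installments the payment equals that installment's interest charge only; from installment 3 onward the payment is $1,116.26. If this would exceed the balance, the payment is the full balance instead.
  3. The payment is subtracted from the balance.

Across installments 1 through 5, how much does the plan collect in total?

Installment 1: opening $2,983.40; interest $74.58 → $3,057.98; payment $74.58; balance $2,983.40
Installment 2: opening $2,983.40; interest $74.58 → $3,057.98; payment $74.58; balance $2,983.40
Installment 3: opening $2,983.40; interest $74.58 → $3,057.98; payment $1,116.26; balance $1,941.72
Installment 4: opening $1,941.72; interest $74.58 → $2,016.30; payment $1,116.26; balance $900.04
Installment 5: opening $900.04; interest $74.58 → $974.62; payment $974.62; balance $0.00
Total paid: $3,356.30

$3,356.30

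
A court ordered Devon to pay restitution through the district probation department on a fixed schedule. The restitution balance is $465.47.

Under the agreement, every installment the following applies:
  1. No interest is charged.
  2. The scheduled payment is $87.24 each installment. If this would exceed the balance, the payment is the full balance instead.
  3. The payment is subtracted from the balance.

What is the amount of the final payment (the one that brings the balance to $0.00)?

Installment 1: opening $465.47; payment $87.24; balance $378.23
Installment 2: opening $378.23; payment $87.24; balance $290.99
Installment 3: opening $290.99; payment $87.24; balance $203.75
Installment 4: opening $203.75; payment $87.24; balance $116.51
Installment 5: opening $116.51; payment $87.24; balance $29.27
Installment 6: opening $29.27; payment $29.27; balance $0.00

$29.27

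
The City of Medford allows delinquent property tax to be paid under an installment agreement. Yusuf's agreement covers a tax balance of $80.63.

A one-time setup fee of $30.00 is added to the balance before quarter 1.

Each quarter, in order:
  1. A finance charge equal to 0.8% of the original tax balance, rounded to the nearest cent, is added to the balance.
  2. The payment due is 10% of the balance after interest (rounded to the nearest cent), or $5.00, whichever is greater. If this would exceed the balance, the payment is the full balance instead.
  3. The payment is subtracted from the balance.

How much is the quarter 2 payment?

Quarter 1: $110.63 +$0.65 interest = $111.28; pay $11.13 → $100.15
Quarter 2: $100.15 +$0.65 interest = $100.80; pay $10.08 → $90.72

$10.08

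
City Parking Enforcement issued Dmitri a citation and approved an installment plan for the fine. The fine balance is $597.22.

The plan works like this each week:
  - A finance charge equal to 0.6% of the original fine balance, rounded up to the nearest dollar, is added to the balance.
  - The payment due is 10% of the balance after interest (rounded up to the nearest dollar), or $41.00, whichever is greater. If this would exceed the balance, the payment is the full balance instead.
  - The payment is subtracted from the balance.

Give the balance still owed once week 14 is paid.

Week 1: opening $597.22; interest $4.00 → $601.22; payment $61.00; balance $540.22
Week 2: opening $540.22; interest $4.00 → $544.22; payment $55.00; balance $489.22
Week 3: opening $489.22; interest $4.00 → $493.22; payment $50.00; balance $443.22
Week 4: opening $443.22; interest $4.00 → $447.22; payment $45.00; balance $402.22
Week 5: opening $402.22; interest $4.00 → $406.22; payment $41.00; balance $365.22
Week 6: opening $365.22; interest $4.00 → $369.22; payment $41.00; balance $328.22
Week 7: opening $328.22; interest $4.00 → $332.22; payment $41.00; balance $291.22
Week 8: opening $291.22; interest $4.00 → $295.22; payment $41.00; balance $254.22
Week 9: opening $254.22; interest $4.00 → $258.22; payment $41.00; balance $217.22
Week 10: opening $217.22; interest $4.00 → $221.22; payment $41.00; balance $180.22
Week 11: opening $180.22; interest $4.00 → $184.22; payment $41.00; balance $143.22
Week 12: opening $143.22; interest $4.00 → $147.22; payment $41.00; balance $106.22
Week 13: opening $106.22; interest $4.00 → $110.22; payment $41.00; balance $69.22
Week 14: opening $69.22; interest $4.00 → $73.22; payment $41.00; balance $32.22

$32.22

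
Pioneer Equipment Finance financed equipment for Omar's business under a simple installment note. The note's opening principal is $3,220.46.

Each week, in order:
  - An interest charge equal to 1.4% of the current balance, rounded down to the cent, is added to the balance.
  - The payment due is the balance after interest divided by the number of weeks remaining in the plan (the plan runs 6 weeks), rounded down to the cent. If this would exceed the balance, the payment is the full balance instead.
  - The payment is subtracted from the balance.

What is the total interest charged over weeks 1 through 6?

Week 1: opening $3,220.46; interest $45.08 → $3,265.54; payment $544.25; balance $2,721.29
Week 2: opening $2,721.29; interest $38.09 → $2,759.38; payment $551.87; balance $2,207.51
Week 3: opening $2,207.51; interest $30.90 → $2,238.41; payment $559.60; balance $1,678.81
Week 4: opening $1,678.81; interest $23.50 → $1,702.31; payment $567.43; balance $1,134.88
Week 5: opening $1,134.88; interest $15.88 → $1,150.76; payment $575.38; balance $575.38
Week 6: opening $575.38; interest $8.05 → $583.43; payment $583.43; balance $0.00
Total interest: $45.08 + $38.09 + $30.90 + $23.50 + $15.88 + $8.05 = $161.50

$161.50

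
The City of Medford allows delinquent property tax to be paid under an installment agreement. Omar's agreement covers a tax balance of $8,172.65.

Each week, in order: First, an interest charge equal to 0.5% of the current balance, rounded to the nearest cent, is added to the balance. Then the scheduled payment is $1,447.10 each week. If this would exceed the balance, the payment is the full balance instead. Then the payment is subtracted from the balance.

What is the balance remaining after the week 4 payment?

Week 1: $8,172.65 +$40.86 interest = $8,213.51; pay $1,447.10 → $6,766.41
Week 2: $6,766.41 +$33.83 interest = $6,800.24; pay $1,447.10 → $5,353.14
Week 3: $5,353.14 +$26.77 interest = $5,379.91; pay $1,447.10 → $3,932.81
Week 4: $3,932.81 +$19.66 interest = $3,952.47; pay $1,447.10 → $2,505.37

$2,505.37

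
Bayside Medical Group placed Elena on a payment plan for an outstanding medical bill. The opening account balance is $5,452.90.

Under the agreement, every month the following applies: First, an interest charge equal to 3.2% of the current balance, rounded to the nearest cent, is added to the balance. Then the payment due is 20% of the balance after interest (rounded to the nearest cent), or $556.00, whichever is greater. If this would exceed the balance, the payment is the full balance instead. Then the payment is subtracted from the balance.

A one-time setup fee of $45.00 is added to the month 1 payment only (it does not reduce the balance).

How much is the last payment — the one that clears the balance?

$1.91

Month 1: opening $5,452.90; interest $174.49 → $5,627.39; payment $1,125.48 (+ $45.00 fee); balance $4,501.91
Month 2: opening $4,501.91; interest $144.06 → $4,645.97; payment $929.19; balance $3,716.78
Month 3: opening $3,716.78; interest $118.94 → $3,835.72; payment $767.14; balance $3,068.58
Month 4: opening $3,068.58; interest $98.19 → $3,166.77; payment $633.35; balance $2,533.42
Month 5: opening $2,533.42; interest $81.07 → $2,614.49; payment $556.00; balance $2,058.49
Month 6: opening $2,058.49; interest $65.87 → $2,124.36; payment $556.00; balance $1,568.36
Month 7: opening $1,568.36; interest $50.19 → $1,618.55; payment $556.00; balance $1,062.55
Month 8: opening $1,062.55; interest $34.00 → $1,096.55; payment $556.00; balance $540.55
Month 9: opening $540.55; interest $17.30 → $557.85; payment $556.00; balance $1.85
Month 10: opening $1.85; interest $0.06 → $1.91; payment $1.91; balance $0.00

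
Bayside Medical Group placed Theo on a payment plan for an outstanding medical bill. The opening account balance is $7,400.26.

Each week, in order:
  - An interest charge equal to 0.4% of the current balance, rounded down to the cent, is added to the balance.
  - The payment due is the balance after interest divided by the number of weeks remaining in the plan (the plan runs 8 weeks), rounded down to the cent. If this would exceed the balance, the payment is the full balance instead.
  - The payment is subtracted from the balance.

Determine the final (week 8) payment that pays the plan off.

$955.04

Week 1: opening $7,400.26; interest $29.60 → $7,429.86; payment $928.73; balance $6,501.13
Week 2: opening $6,501.13; interest $26.00 → $6,527.13; payment $932.44; balance $5,594.69
Week 3: opening $5,594.69; interest $22.37 → $5,617.06; payment $936.17; balance $4,680.89
Week 4: opening $4,680.89; interest $18.72 → $4,699.61; payment $939.92; balance $3,759.69
Week 5: opening $3,759.69; interest $15.03 → $3,774.72; payment $943.68; balance $2,831.04
Week 6: opening $2,831.04; interest $11.32 → $2,842.36; payment $947.45; balance $1,894.91
Week 7: opening $1,894.91; interest $7.57 → $1,902.48; payment $951.24; balance $951.24
Week 8: opening $951.24; interest $3.80 → $955.04; payment $955.04; balance $0.00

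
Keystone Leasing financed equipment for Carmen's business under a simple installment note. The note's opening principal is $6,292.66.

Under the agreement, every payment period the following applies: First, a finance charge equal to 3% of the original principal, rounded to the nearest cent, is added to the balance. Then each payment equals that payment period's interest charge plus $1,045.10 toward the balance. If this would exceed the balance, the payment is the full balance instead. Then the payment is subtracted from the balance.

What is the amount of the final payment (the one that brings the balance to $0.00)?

Payment period 1: opening $6,292.66; interest $188.78 → $6,481.44; payment $1,233.88; balance $5,247.56
Payment period 2: opening $5,247.56; interest $188.78 → $5,436.34; payment $1,233.88; balance $4,202.46
Payment period 3: opening $4,202.46; interest $188.78 → $4,391.24; payment $1,233.88; balance $3,157.36
Payment period 4: opening $3,157.36; interest $188.78 → $3,346.14; payment $1,233.88; balance $2,112.26
Payment period 5: opening $2,112.26; interest $188.78 → $2,301.04; payment $1,233.88; balance $1,067.16
Payment period 6: opening $1,067.16; interest $188.78 → $1,255.94; payment $1,233.88; balance $22.06
Payment period 7: opening $22.06; interest $188.78 → $210.84; payment $210.84; balance $0.00

$210.84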